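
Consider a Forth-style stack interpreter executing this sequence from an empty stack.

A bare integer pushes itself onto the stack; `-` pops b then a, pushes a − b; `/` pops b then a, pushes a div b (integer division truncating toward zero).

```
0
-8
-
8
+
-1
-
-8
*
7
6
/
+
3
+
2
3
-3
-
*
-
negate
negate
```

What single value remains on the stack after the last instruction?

-144

0      : 0
-8     : 0 -8
-      : 8
8      : 8 8
+      : 16
-1     : 16 -1
-      : 17
-8     : 17 -8
*      : -136
7      : -136 7
6      : -136 7 6
/      : -136 1
+      : -135
3      : -135 3
+      : -132
2      : -132 2
3      : -132 2 3
-3     : -132 2 3 -3
-      : -132 2 6
*      : -132 12
-      : -144
negate : 144
negate : -144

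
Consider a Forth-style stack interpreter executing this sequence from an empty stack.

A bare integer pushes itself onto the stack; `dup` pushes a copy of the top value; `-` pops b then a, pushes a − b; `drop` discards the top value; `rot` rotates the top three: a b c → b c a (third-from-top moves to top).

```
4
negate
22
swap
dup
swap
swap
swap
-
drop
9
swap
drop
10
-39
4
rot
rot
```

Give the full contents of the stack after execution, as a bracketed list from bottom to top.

[9, 4, 10, -39]

4      : 4
negate : -4
22     : -4 22
swap   : 22 -4
dup    : 22 -4 -4
swap   : 22 -4 -4
swap   : 22 -4 -4
swap   : 22 -4 -4
-      : 22 0
drop   : 22
9      : 22 9
swap   : 9 22
drop   : 9
10     : 9 10
-39    : 9 10 -39
4      : 9 10 -39 4
rot    : 9 -39 4 10
rot    : 9 4 10 -39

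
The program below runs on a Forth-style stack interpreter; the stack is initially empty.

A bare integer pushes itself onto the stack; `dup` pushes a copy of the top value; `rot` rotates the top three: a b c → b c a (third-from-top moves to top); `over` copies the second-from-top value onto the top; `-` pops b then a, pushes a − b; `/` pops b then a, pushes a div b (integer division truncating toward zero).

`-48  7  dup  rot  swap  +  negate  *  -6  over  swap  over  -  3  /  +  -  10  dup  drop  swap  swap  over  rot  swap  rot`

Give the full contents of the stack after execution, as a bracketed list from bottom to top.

-48     [-48]
7       [-48, 7]
dup     [-48, 7, 7]
rot     [7, 7, -48]
swap    [7, -48, 7]
+       [7, -41]
negate  [7, 41]
*       [287]
-6      [287, -6]
over    [287, -6, 287]
swap    [287, 287, -6]
over    [287, 287, -6, 287]
-       [287, 287, -293]
3       [287, 287, -293, 3]
/       [287, 287, -97]
+       [287, 190]
-       [97]
10      [97, 10]
dup     [97, 10, 10]
drop    [97, 10]
swap    [10, 97]
swap    [97, 10]
over    [97, 10, 97]
rot     [10, 97, 97]
swap    [10, 97, 97]
rot     [97, 97, 10]

[97, 97, 10]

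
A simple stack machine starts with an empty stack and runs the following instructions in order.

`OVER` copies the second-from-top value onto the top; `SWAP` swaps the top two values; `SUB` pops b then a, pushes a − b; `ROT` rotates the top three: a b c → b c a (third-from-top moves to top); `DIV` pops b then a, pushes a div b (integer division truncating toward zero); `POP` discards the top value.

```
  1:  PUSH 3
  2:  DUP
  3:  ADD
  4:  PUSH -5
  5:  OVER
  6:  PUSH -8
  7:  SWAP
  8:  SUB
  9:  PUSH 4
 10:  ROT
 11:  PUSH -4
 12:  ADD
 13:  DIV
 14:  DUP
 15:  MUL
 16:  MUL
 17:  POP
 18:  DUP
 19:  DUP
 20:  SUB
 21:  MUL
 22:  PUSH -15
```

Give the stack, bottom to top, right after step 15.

[6, -14, 0]

PUSH 3  -> 3
DUP     -> 3 3
ADD     -> 6
PUSH -5 -> 6 -5
OVER    -> 6 -5 6
PUSH -8 -> 6 -5 6 -8
SWAP    -> 6 -5 -8 6
SUB     -> 6 -5 -14
PUSH 4  -> 6 -5 -14 4
ROT     -> 6 -14 4 -5
PUSH -4 -> 6 -14 4 -5 -4
ADD     -> 6 -14 4 -9
DIV     -> 6 -14 0
DUP     -> 6 -14 0 0
MUL     -> 6 -14 0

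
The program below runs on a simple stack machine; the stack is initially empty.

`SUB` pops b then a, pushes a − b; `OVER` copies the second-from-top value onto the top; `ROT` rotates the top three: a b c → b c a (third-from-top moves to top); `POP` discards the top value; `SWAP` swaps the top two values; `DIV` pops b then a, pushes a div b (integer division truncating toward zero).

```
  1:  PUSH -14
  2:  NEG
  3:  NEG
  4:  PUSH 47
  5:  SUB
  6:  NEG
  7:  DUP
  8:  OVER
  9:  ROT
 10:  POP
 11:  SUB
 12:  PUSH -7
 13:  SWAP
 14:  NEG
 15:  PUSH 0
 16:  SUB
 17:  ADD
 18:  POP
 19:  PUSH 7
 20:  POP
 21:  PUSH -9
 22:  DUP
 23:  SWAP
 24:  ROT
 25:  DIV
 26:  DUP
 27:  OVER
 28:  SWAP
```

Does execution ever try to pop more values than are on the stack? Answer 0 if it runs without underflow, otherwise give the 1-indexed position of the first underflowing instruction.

PUSH -14  [-14]
NEG       [14]
NEG       [-14]
PUSH 47   [-14, 47]
SUB       [-61]
NEG       [61]
DUP       [61, 61]
OVER      [61, 61, 61]
ROT       [61, 61, 61]
POP       [61, 61]
SUB       [0]
PUSH -7   [0, -7]
SWAP      [-7, 0]
NEG       [-7, 0]
PUSH 0    [-7, 0, 0]
SUB       [-7, 0]
ADD       [-7]
POP       []
PUSH 7    [7]
POP       []
PUSH -9   [-9]
DUP       [-9, -9]
SWAP      [-9, -9]
ROT  — needs 3 operands, stack has 2 → underflow

24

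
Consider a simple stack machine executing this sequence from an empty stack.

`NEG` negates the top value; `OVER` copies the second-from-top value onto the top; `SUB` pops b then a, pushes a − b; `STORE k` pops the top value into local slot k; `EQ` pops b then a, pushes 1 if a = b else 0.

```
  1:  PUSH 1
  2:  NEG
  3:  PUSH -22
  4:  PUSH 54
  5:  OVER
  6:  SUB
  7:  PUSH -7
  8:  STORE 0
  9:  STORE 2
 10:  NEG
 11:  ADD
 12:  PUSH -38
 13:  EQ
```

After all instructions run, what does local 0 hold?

PUSH 1   : 1
NEG      : -1
PUSH -22 : -1 -22
PUSH 54  : -1 -22 54
OVER     : -1 -22 54 -22
SUB      : -1 -22 76
PUSH -7  : -1 -22 76 -7
STORE 0  : -1 -22 76
STORE 2  : -1 -22
NEG      : -1 22
ADD      : 21
PUSH -38 : 21 -38
EQ       : 0

-7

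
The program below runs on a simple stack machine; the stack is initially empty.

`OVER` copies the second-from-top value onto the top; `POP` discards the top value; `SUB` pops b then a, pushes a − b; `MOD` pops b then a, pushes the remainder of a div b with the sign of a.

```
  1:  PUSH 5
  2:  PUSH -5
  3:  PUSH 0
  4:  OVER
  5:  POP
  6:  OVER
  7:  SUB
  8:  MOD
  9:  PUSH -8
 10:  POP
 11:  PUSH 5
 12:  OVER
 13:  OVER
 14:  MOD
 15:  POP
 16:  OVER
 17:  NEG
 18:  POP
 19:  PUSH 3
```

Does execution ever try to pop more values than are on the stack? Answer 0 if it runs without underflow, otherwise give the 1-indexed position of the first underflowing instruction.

PUSH 5  -> [5]
PUSH -5 -> [5, -5]
PUSH 0  -> [5, -5, 0]
OVER    -> [5, -5, 0, -5]
POP     -> [5, -5, 0]
OVER    -> [5, -5, 0, -5]
SUB     -> [5, -5, 5]
MOD     -> [5, 0]
PUSH -8 -> [5, 0, -8]
POP     -> [5, 0]
PUSH 5  -> [5, 0, 5]
OVER    -> [5, 0, 5, 0]
OVER    -> [5, 0, 5, 0, 5]
MOD     -> [5, 0, 5, 0]
POP     -> [5, 0, 5]
OVER    -> [5, 0, 5, 0]
NEG     -> [5, 0, 5, 0]
POP     -> [5, 0, 5]
PUSH 3  -> [5, 0, 5, 3]

0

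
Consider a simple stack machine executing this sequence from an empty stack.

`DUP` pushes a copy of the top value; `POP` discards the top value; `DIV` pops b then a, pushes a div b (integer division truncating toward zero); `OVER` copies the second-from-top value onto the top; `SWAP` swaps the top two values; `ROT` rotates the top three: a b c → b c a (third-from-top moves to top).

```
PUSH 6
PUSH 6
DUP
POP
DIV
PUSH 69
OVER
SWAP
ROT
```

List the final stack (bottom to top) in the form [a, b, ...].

PUSH 6   [6]
PUSH 6   [6, 6]
DUP      [6, 6, 6]
POP      [6, 6]
DIV      [1]
PUSH 69  [1, 69]
OVER     [1, 69, 1]
SWAP     [1, 1, 69]
ROT      [1, 69, 1]

[1, 69, 1]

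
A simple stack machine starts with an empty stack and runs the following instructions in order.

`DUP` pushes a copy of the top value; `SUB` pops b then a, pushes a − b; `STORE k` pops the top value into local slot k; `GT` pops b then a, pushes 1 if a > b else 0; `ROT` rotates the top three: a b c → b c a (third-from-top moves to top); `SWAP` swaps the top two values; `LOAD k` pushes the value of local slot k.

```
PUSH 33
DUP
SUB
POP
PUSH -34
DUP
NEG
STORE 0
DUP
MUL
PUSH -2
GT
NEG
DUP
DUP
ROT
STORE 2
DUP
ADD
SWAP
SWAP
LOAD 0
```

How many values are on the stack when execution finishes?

3

PUSH 33  -> 33
DUP      -> 33 33
SUB      -> 0
POP      -> (empty)
PUSH -34 -> -34
DUP      -> -34 -34
NEG      -> -34 34
STORE 0  -> -34
DUP      -> -34 -34
MUL      -> 1156
PUSH -2  -> 1156 -2
GT       -> 1
NEG      -> -1
DUP      -> -1 -1
DUP      -> -1 -1 -1
ROT      -> -1 -1 -1
STORE 2  -> -1 -1
DUP      -> -1 -1 -1
ADD      -> -1 -2
SWAP     -> -2 -1
SWAP     -> -1 -2
LOAD 0   -> -1 -2 34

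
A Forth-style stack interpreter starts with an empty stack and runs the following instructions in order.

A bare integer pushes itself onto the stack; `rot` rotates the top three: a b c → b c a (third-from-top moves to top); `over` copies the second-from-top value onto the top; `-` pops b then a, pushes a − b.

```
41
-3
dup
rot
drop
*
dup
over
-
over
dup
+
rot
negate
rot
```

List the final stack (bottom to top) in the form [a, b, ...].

41      41
-3      41 -3
dup     41 -3 -3
rot     -3 -3 41
drop    -3 -3
*       9
dup     9 9
over    9 9 9
-       9 0
over    9 0 9
dup     9 0 9 9
+       9 0 18
rot     0 18 9
negate  0 18 -9
rot     18 -9 0

[18, -9, 0]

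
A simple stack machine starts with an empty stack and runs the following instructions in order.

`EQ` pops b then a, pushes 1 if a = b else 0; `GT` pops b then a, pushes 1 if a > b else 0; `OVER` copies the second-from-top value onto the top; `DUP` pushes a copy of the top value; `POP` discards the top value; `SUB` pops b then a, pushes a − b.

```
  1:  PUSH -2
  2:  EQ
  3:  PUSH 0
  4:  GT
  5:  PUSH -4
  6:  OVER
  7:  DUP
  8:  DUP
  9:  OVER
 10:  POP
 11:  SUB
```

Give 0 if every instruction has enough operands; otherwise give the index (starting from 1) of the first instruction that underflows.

PUSH -2 -> [-2]
EQ  — needs 2 operands, stack has 1 → underflow

2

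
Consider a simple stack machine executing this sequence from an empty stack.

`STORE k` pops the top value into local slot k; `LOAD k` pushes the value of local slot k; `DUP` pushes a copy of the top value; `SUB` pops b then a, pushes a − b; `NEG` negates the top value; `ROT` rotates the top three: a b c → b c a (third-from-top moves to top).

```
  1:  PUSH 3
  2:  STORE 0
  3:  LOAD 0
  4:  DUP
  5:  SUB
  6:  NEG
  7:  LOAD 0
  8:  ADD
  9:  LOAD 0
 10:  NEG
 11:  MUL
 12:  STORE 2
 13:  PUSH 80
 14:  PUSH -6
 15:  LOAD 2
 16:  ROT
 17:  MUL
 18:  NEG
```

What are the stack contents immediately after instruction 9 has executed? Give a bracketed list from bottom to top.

PUSH 3  → [3]
STORE 0 → []
LOAD 0  → [3]
DUP     → [3, 3]
SUB     → [0]
NEG     → [0]
LOAD 0  → [0, 3]
ADD     → [3]
LOAD 0  → [3, 3]

[3, 3]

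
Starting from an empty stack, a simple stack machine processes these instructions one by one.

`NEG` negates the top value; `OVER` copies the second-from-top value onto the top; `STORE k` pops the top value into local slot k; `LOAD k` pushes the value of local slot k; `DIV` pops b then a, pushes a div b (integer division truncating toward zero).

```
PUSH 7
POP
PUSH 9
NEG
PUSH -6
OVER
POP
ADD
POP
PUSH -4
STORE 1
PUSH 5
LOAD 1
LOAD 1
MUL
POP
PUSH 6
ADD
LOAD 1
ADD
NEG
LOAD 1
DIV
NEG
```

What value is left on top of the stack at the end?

-1

PUSH 7  -> 7
POP     -> (empty)
PUSH 9  -> 9
NEG     -> -9
PUSH -6 -> -9 -6
OVER    -> -9 -6 -9
POP     -> -9 -6
ADD     -> -15
POP     -> (empty)
PUSH -4 -> -4
STORE 1 -> (empty)
PUSH 5  -> 5
LOAD 1  -> 5 -4
LOAD 1  -> 5 -4 -4
MUL     -> 5 16
POP     -> 5
PUSH 6  -> 5 6
ADD     -> 11
LOAD 1  -> 11 -4
ADD     -> 7
NEG     -> -7
LOAD 1  -> -7 -4
DIV     -> 1
NEG     -> -1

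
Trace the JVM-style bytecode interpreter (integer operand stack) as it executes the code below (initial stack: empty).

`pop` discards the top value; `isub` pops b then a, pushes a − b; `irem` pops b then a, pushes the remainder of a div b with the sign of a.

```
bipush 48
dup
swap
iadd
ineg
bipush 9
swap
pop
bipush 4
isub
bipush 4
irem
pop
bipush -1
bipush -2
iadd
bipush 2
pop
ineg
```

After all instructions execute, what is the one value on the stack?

3

bipush 48 : 48
dup       : 48 48
swap      : 48 48
iadd      : 96
ineg      : -96
bipush 9  : -96 9
swap      : 9 -96
pop       : 9
bipush 4  : 9 4
isub      : 5
bipush 4  : 5 4
irem      : 1
pop       : (empty)
bipush -1 : -1
bipush -2 : -1 -2
iadd      : -3
bipush 2  : -3 2
pop       : -3
ineg      : 3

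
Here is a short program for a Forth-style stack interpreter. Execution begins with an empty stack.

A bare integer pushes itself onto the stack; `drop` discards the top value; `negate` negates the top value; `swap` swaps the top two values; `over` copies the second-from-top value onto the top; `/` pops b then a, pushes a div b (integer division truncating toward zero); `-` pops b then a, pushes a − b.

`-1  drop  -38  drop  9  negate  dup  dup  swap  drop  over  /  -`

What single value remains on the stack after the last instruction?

-10

-1     → [-1]
drop   → []
-38    → [-38]
drop   → []
9      → [9]
negate → [-9]
dup    → [-9, -9]
dup    → [-9, -9, -9]
swap   → [-9, -9, -9]
drop   → [-9, -9]
over   → [-9, -9, -9]
/      → [-9, 1]
-      → [-10]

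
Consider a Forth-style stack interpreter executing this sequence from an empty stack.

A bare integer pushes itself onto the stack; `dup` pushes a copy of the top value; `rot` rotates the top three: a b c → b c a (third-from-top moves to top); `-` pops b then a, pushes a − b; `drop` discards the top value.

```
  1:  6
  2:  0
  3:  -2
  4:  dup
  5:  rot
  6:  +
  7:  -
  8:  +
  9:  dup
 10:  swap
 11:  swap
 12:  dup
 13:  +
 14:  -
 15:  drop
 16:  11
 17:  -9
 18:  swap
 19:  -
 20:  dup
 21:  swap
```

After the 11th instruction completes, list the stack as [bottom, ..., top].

6    -> [6]
0    -> [6, 0]
-2   -> [6, 0, -2]
dup  -> [6, 0, -2, -2]
rot  -> [6, -2, -2, 0]
+    -> [6, -2, -2]
-    -> [6, 0]
+    -> [6]
dup  -> [6, 6]
swap -> [6, 6]
swap -> [6, 6]

[6, 6]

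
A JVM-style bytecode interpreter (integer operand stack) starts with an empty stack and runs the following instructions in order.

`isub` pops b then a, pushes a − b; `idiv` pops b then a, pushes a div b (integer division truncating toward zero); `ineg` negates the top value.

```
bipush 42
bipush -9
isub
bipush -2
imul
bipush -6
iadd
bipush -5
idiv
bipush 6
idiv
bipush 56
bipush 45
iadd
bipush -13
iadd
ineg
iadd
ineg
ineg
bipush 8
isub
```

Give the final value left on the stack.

bipush 42  → [42]
bipush -9  → [42, -9]
isub       → [51]
bipush -2  → [51, -2]
imul       → [-102]
bipush -6  → [-102, -6]
iadd       → [-108]
bipush -5  → [-108, -5]
idiv       → [21]
bipush 6   → [21, 6]
idiv       → [3]
bipush 56  → [3, 56]
bipush 45  → [3, 56, 45]
iadd       → [3, 101]
bipush -13 → [3, 101, -13]
iadd       → [3, 88]
ineg       → [3, -88]
iadd       → [-85]
ineg       → [85]
ineg       → [-85]
bipush 8   → [-85, 8]
isub       → [-93]

-93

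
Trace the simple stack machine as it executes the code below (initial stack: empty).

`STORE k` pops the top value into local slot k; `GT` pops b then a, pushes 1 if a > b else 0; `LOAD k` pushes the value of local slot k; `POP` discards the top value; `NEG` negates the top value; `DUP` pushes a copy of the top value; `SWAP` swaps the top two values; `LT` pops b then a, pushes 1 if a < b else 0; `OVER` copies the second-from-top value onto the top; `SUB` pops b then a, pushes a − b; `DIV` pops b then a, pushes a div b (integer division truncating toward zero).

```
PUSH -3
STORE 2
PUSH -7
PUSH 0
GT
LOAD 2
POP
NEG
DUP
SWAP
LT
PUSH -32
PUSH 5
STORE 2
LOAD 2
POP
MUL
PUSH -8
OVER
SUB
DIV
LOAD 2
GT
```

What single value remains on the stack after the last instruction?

0

PUSH -3  → [-3]
STORE 2  → []
PUSH -7  → [-7]
PUSH 0   → [-7, 0]
GT       → [0]
LOAD 2   → [0, -3]
POP      → [0]
NEG      → [0]
DUP      → [0, 0]
SWAP     → [0, 0]
LT       → [0]
PUSH -32 → [0, -32]
PUSH 5   → [0, -32, 5]
STORE 2  → [0, -32]
LOAD 2   → [0, -32, 5]
POP      → [0, -32]
MUL      → [0]
PUSH -8  → [0, -8]
OVER     → [0, -8, 0]
SUB      → [0, -8]
DIV      → [0]
LOAD 2   → [0, 5]
GT       → [0]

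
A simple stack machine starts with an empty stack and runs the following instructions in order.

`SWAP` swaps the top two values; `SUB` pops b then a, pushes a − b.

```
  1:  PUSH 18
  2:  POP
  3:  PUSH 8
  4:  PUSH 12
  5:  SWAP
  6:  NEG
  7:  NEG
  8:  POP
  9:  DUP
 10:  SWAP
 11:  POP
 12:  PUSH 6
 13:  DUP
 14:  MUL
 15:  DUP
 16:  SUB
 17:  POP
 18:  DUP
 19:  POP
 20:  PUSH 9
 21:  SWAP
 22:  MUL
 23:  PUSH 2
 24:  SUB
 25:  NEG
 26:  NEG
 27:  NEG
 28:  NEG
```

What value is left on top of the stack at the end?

106

PUSH 18 → 18
POP     → (empty)
PUSH 8  → 8
PUSH 12 → 8 12
SWAP    → 12 8
NEG     → 12 -8
NEG     → 12 8
POP     → 12
DUP     → 12 12
SWAP    → 12 12
POP     → 12
PUSH 6  → 12 6
DUP     → 12 6 6
MUL     → 12 36
DUP     → 12 36 36
SUB     → 12 0
POP     → 12
DUP     → 12 12
POP     → 12
PUSH 9  → 12 9
SWAP    → 9 12
MUL     → 108
PUSH 2  → 108 2
SUB     → 106
NEG     → -106
NEG     → 106
NEG     → -106
NEG     → 106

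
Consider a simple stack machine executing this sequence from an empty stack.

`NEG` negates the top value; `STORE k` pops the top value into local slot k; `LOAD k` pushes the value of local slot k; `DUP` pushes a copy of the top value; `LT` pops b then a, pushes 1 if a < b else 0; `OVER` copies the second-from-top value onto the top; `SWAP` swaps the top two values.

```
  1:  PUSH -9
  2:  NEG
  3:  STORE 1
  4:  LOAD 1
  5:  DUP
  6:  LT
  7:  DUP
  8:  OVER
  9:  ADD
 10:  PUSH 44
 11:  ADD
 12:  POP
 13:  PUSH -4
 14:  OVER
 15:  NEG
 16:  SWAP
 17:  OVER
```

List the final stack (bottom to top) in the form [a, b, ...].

[0, 0, -4, 0]

PUSH -9 → [-9]
NEG     → [9]
STORE 1 → []
LOAD 1  → [9]
DUP     → [9, 9]
LT      → [0]
DUP     → [0, 0]
OVER    → [0, 0, 0]
ADD     → [0, 0]
PUSH 44 → [0, 0, 44]
ADD     → [0, 44]
POP     → [0]
PUSH -4 → [0, -4]
OVER    → [0, -4, 0]
NEG     → [0, -4, 0]
SWAP    → [0, 0, -4]
OVER    → [0, 0, -4, 0]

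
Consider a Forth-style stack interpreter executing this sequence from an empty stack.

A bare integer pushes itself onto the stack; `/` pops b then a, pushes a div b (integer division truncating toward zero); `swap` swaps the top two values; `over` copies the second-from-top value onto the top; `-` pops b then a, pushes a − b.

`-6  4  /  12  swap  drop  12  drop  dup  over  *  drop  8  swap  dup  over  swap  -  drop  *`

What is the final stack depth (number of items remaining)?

-6   -> [-6]
4    -> [-6, 4]
/    -> [-1]
12   -> [-1, 12]
swap -> [12, -1]
drop -> [12]
12   -> [12, 12]
drop -> [12]
dup  -> [12, 12]
over -> [12, 12, 12]
*    -> [12, 144]
drop -> [12]
8    -> [12, 8]
swap -> [8, 12]
dup  -> [8, 12, 12]
over -> [8, 12, 12, 12]
swap -> [8, 12, 12, 12]
-    -> [8, 12, 0]
drop -> [8, 12]
*    -> [96]

1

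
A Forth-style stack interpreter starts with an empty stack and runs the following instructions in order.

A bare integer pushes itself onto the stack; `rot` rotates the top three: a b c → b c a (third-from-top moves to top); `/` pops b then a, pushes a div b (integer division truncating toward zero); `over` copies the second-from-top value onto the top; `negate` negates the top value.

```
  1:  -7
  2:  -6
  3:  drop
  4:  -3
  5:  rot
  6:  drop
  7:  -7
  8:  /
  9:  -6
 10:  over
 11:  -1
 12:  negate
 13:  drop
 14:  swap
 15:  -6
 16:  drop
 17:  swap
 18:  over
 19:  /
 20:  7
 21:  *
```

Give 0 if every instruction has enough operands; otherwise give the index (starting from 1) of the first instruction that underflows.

5

-7   → [-7]
-6   → [-7, -6]
drop → [-7]
-3   → [-7, -3]
rot  — needs 3 operands, stack has 2 → underflow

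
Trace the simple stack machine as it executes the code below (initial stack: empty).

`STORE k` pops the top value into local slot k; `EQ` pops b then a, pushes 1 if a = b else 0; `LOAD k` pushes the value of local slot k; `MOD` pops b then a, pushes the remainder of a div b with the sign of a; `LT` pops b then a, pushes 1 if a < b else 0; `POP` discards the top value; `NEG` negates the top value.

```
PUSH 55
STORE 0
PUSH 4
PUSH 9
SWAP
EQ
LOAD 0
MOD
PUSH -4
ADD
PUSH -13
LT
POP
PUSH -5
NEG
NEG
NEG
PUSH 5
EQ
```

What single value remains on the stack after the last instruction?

1

PUSH 55  → [55]
STORE 0  → []
PUSH 4   → [4]
PUSH 9   → [4, 9]
SWAP     → [9, 4]
EQ       → [0]
LOAD 0   → [0, 55]
MOD      → [0]
PUSH -4  → [0, -4]
ADD      → [-4]
PUSH -13 → [-4, -13]
LT       → [0]
POP      → []
PUSH -5  → [-5]
NEG      → [5]
NEG      → [-5]
NEG      → [5]
PUSH 5   → [5, 5]
EQ       → [1]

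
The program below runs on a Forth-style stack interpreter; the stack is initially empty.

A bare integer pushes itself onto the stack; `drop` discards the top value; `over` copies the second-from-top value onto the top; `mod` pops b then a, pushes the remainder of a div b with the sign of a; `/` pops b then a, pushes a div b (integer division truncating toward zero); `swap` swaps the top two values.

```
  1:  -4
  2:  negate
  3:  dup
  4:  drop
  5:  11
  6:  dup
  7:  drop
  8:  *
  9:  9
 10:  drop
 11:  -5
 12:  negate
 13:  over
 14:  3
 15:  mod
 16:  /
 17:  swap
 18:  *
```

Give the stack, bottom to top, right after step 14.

[44, 5, 44, 3]

-4     -> [-4]
negate -> [4]
dup    -> [4, 4]
drop   -> [4]
11     -> [4, 11]
dup    -> [4, 11, 11]
drop   -> [4, 11]
*      -> [44]
9      -> [44, 9]
drop   -> [44]
-5     -> [44, -5]
negate -> [44, 5]
over   -> [44, 5, 44]
3      -> [44, 5, 44, 3]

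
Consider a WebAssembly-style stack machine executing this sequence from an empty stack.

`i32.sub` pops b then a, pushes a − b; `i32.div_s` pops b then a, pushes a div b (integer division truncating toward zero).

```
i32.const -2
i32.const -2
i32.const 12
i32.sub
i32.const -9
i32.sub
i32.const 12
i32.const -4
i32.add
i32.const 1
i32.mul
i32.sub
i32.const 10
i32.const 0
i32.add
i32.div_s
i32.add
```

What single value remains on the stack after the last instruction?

i32.const -2 -> [-2]
i32.const -2 -> [-2, -2]
i32.const 12 -> [-2, -2, 12]
i32.sub      -> [-2, -14]
i32.const -9 -> [-2, -14, -9]
i32.sub      -> [-2, -5]
i32.const 12 -> [-2, -5, 12]
i32.const -4 -> [-2, -5, 12, -4]
i32.add      -> [-2, -5, 8]
i32.const 1  -> [-2, -5, 8, 1]
i32.mul      -> [-2, -5, 8]
i32.sub      -> [-2, -13]
i32.const 10 -> [-2, -13, 10]
i32.const 0  -> [-2, -13, 10, 0]
i32.add      -> [-2, -13, 10]
i32.div_s    -> [-2, -1]
i32.add      -> [-3]

-3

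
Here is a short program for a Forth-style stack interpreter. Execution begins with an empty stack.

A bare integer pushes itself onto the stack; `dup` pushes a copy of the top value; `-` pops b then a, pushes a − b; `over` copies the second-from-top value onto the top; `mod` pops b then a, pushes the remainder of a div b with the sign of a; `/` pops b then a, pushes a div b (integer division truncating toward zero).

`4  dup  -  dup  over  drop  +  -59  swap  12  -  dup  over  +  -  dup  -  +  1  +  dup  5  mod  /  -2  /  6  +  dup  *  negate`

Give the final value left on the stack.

4      : 4
dup    : 4 4
-      : 0
dup    : 0 0
over   : 0 0 0
drop   : 0 0
+      : 0
-59    : 0 -59
swap   : -59 0
12     : -59 0 12
-      : -59 -12
dup    : -59 -12 -12
over   : -59 -12 -12 -12
+      : -59 -12 -24
-      : -59 12
dup    : -59 12 12
-      : -59 0
+      : -59
1      : -59 1
+      : -58
dup    : -58 -58
5      : -58 -58 5
mod    : -58 -3
/      : 19
-2     : 19 -2
/      : -9
6      : -9 6
+      : -3
dup    : -3 -3
*      : 9
negate : -9

-9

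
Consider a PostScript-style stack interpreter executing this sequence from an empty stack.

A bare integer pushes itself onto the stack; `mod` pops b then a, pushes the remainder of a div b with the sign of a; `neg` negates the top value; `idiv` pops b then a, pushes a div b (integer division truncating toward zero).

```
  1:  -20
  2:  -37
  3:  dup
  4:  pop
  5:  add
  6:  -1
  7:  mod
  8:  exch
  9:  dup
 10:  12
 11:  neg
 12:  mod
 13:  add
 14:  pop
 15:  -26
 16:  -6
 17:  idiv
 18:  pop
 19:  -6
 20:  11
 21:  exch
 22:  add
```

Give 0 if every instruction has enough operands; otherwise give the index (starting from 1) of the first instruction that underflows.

-20 : -20
-37 : -20 -37
dup : -20 -37 -37
pop : -20 -37
add : -57
-1  : -57 -1
mod : 0
exch  — needs 2 operands, stack has 1 → underflow

8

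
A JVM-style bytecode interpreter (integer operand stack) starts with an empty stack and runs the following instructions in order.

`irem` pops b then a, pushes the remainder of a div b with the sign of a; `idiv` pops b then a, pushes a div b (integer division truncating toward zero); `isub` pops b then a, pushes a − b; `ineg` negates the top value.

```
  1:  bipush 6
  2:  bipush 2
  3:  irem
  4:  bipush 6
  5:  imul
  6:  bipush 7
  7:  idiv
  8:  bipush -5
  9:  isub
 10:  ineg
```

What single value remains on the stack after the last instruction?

bipush 6   6
bipush 2   6 2
irem       0
bipush 6   0 6
imul       0
bipush 7   0 7
idiv       0
bipush -5  0 -5
isub       5
ineg       -5

-5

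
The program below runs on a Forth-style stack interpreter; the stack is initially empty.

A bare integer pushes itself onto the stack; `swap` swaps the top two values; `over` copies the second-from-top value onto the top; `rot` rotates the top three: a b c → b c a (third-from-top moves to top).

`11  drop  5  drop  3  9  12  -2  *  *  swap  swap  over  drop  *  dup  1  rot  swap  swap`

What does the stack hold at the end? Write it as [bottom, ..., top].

[-648, 1, -648]

11   → 11
drop → (empty)
5    → 5
drop → (empty)
3    → 3
9    → 3 9
12   → 3 9 12
-2   → 3 9 12 -2
*    → 3 9 -24
*    → 3 -216
swap → -216 3
swap → 3 -216
over → 3 -216 3
drop → 3 -216
*    → -648
dup  → -648 -648
1    → -648 -648 1
rot  → -648 1 -648
swap → -648 -648 1
swap → -648 1 -648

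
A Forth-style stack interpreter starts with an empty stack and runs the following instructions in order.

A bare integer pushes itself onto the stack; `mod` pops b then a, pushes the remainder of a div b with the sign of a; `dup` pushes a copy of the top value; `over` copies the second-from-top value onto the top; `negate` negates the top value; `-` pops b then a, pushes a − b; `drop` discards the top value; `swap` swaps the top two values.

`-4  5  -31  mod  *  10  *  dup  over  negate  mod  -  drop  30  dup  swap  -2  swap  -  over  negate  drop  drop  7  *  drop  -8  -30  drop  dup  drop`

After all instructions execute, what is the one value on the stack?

-8

-4     -> -4
5      -> -4 5
-31    -> -4 5 -31
mod    -> -4 5
*      -> -20
10     -> -20 10
*      -> -200
dup    -> -200 -200
over   -> -200 -200 -200
negate -> -200 -200 200
mod    -> -200 0
-      -> -200
drop   -> (empty)
30     -> 30
dup    -> 30 30
swap   -> 30 30
-2     -> 30 30 -2
swap   -> 30 -2 30
-      -> 30 -32
over   -> 30 -32 30
negate -> 30 -32 -30
drop   -> 30 -32
drop   -> 30
7      -> 30 7
*      -> 210
drop   -> (empty)
-8     -> -8
-30    -> -8 -30
drop   -> -8
dup    -> -8 -8
drop   -> -8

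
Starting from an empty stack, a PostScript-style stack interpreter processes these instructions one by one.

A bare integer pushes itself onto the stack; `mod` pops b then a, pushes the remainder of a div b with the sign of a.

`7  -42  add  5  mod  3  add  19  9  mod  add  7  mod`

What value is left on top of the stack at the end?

4

7   → 7
-42 → 7 -42
add → -35
5   → -35 5
mod → 0
3   → 0 3
add → 3
19  → 3 19
9   → 3 19 9
mod → 3 1
add → 4
7   → 4 7
mod → 4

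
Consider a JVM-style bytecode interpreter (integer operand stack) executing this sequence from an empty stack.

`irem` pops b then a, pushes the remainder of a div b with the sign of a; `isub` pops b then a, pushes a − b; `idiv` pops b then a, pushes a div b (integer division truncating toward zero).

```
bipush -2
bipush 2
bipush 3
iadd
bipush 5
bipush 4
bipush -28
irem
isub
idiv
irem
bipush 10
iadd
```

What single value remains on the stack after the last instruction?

bipush -2  : -2
bipush 2   : -2 2
bipush 3   : -2 2 3
iadd       : -2 5
bipush 5   : -2 5 5
bipush 4   : -2 5 5 4
bipush -28 : -2 5 5 4 -28
irem       : -2 5 5 4
isub       : -2 5 1
idiv       : -2 5
irem       : -2
bipush 10  : -2 10
iadd       : 8

8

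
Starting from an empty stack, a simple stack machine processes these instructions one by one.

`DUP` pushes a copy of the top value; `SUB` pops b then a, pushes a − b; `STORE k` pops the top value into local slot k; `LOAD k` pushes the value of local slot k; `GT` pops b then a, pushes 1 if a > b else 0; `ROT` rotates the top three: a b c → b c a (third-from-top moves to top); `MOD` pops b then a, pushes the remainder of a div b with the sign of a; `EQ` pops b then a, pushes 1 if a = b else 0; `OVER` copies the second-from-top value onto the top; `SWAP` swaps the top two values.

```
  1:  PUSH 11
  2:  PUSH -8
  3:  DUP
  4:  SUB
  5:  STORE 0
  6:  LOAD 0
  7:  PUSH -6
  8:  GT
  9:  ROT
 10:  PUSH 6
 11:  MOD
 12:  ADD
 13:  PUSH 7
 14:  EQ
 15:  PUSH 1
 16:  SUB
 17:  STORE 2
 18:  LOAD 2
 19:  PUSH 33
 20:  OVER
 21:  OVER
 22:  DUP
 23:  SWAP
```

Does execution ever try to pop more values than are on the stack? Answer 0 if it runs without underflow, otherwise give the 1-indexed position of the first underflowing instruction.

PUSH 11 : 11
PUSH -8 : 11 -8
DUP     : 11 -8 -8
SUB     : 11 0
STORE 0 : 11
LOAD 0  : 11 0
PUSH -6 : 11 0 -6
GT      : 11 1
ROT  — needs 3 operands, stack has 2 → underflow

9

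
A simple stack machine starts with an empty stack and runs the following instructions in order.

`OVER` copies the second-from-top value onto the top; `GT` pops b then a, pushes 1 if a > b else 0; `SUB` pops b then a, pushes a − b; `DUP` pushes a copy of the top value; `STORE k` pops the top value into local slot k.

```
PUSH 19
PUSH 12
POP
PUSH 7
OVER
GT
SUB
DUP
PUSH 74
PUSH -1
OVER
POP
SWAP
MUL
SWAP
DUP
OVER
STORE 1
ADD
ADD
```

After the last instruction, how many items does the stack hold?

2

PUSH 19 -> [19]
PUSH 12 -> [19, 12]
POP     -> [19]
PUSH 7  -> [19, 7]
OVER    -> [19, 7, 19]
GT      -> [19, 0]
SUB     -> [19]
DUP     -> [19, 19]
PUSH 74 -> [19, 19, 74]
PUSH -1 -> [19, 19, 74, -1]
OVER    -> [19, 19, 74, -1, 74]
POP     -> [19, 19, 74, -1]
SWAP    -> [19, 19, -1, 74]
MUL     -> [19, 19, -74]
SWAP    -> [19, -74, 19]
DUP     -> [19, -74, 19, 19]
OVER    -> [19, -74, 19, 19, 19]
STORE 1 -> [19, -74, 19, 19]
ADD     -> [19, -74, 38]
ADD     -> [19, -36]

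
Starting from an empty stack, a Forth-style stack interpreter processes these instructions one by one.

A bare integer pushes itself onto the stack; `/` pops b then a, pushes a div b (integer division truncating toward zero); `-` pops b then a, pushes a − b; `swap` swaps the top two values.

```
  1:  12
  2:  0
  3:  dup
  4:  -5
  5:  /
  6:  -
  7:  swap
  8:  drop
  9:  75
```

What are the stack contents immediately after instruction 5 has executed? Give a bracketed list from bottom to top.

12  -> 12
0   -> 12 0
dup -> 12 0 0
-5  -> 12 0 0 -5
/   -> 12 0 0

[12, 0, 0]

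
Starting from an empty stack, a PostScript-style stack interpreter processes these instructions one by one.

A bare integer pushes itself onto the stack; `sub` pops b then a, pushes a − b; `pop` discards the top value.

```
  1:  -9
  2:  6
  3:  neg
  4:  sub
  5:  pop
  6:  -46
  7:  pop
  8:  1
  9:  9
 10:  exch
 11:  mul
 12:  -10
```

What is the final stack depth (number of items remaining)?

2

-9   → [-9]
6    → [-9, 6]
neg  → [-9, -6]
sub  → [-3]
pop  → []
-46  → [-46]
pop  → []
1    → [1]
9    → [1, 9]
exch → [9, 1]
mul  → [9]
-10  → [9, -10]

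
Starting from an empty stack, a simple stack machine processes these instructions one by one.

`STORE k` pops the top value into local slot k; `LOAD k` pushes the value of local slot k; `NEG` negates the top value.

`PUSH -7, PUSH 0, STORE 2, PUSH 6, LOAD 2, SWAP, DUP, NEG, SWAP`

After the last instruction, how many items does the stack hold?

4

PUSH -7 -> -7
PUSH 0  -> -7 0
STORE 2 -> -7
PUSH 6  -> -7 6
LOAD 2  -> -7 6 0
SWAP    -> -7 0 6
DUP     -> -7 0 6 6
NEG     -> -7 0 6 -6
SWAP    -> -7 0 -6 6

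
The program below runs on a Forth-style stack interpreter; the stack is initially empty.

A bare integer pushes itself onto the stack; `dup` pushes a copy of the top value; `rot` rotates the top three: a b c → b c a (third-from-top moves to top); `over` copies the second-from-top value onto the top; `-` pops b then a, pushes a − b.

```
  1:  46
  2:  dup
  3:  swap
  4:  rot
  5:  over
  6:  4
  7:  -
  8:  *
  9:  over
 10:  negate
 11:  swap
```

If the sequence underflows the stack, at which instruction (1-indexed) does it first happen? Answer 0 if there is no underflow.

4

46   → [46]
dup  → [46, 46]
swap → [46, 46]
rot  — needs 3 operands, stack has 2 → underflow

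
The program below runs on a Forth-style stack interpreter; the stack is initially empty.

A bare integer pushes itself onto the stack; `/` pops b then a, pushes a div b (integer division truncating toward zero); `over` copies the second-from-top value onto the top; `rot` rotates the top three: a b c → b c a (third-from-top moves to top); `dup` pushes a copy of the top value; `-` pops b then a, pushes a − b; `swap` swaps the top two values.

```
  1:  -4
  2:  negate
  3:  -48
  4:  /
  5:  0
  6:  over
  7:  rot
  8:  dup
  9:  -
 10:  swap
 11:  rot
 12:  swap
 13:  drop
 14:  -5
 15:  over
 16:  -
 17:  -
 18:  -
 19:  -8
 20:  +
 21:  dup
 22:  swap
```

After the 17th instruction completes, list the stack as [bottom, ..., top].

[0, 5]

-4      -4
negate  4
-48     4 -48
/       0
0       0 0
over    0 0 0
rot     0 0 0
dup     0 0 0 0
-       0 0 0
swap    0 0 0
rot     0 0 0
swap    0 0 0
drop    0 0
-5      0 0 -5
over    0 0 -5 0
-       0 0 -5
-       0 5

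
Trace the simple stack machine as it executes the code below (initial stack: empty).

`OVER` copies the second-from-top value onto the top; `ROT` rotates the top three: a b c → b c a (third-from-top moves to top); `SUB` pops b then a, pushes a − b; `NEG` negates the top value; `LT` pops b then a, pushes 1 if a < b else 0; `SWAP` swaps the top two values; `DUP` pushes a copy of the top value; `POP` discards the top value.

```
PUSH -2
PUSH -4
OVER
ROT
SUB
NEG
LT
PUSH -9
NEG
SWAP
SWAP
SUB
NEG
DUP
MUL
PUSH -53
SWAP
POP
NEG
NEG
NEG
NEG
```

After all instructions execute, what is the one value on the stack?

-53

PUSH -2  : -2
PUSH -4  : -2 -4
OVER     : -2 -4 -2
ROT      : -4 -2 -2
SUB      : -4 0
NEG      : -4 0
LT       : 1
PUSH -9  : 1 -9
NEG      : 1 9
SWAP     : 9 1
SWAP     : 1 9
SUB      : -8
NEG      : 8
DUP      : 8 8
MUL      : 64
PUSH -53 : 64 -53
SWAP     : -53 64
POP      : -53
NEG      : 53
NEG      : -53
NEG      : 53
NEG      : -53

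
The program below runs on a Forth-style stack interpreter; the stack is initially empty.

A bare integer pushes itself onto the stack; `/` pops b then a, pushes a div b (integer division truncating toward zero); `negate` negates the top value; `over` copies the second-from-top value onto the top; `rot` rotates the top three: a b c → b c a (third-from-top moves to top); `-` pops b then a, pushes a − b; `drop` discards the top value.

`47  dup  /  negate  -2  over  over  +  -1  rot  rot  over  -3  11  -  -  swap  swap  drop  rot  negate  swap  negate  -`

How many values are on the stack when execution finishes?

47     -> 47
dup    -> 47 47
/      -> 1
negate -> -1
-2     -> -1 -2
over   -> -1 -2 -1
over   -> -1 -2 -1 -2
+      -> -1 -2 -3
-1     -> -1 -2 -3 -1
rot    -> -1 -3 -1 -2
rot    -> -1 -1 -2 -3
over   -> -1 -1 -2 -3 -2
-3     -> -1 -1 -2 -3 -2 -3
11     -> -1 -1 -2 -3 -2 -3 11
-      -> -1 -1 -2 -3 -2 -14
-      -> -1 -1 -2 -3 12
swap   -> -1 -1 -2 12 -3
swap   -> -1 -1 -2 -3 12
drop   -> -1 -1 -2 -3
rot    -> -1 -2 -3 -1
negate -> -1 -2 -3 1
swap   -> -1 -2 1 -3
negate -> -1 -2 1 3
-      -> -1 -2 -2

3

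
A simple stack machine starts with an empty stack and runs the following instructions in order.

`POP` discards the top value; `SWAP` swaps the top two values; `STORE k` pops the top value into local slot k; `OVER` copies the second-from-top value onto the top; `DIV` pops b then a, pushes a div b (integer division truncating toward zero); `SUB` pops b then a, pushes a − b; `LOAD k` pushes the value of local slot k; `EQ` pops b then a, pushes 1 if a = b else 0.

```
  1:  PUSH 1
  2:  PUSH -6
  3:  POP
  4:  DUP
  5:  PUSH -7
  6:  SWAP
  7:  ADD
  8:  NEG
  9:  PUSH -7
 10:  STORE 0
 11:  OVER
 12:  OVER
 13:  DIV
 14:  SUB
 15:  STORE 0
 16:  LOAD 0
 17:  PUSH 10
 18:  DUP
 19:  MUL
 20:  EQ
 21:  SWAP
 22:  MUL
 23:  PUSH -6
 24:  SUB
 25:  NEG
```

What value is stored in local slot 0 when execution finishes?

6

PUSH 1  -> [1]
PUSH -6 -> [1, -6]
POP     -> [1]
DUP     -> [1, 1]
PUSH -7 -> [1, 1, -7]
SWAP    -> [1, -7, 1]
ADD     -> [1, -6]
NEG     -> [1, 6]
PUSH -7 -> [1, 6, -7]
STORE 0 -> [1, 6]
OVER    -> [1, 6, 1]
OVER    -> [1, 6, 1, 6]
DIV     -> [1, 6, 0]
SUB     -> [1, 6]
STORE 0 -> [1]
LOAD 0  -> [1, 6]
PUSH 10 -> [1, 6, 10]
DUP     -> [1, 6, 10, 10]
MUL     -> [1, 6, 100]
EQ      -> [1, 0]
SWAP    -> [0, 1]
MUL     -> [0]
PUSH -6 -> [0, -6]
SUB     -> [6]
NEG     -> [-6]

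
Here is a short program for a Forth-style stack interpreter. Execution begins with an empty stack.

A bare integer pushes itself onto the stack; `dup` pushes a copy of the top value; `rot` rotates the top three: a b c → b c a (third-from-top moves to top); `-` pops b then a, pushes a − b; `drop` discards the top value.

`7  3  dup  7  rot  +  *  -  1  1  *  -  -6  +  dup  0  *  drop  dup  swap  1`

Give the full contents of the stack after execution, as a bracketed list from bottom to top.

[-30, -30, 1]

7    → [7]
3    → [7, 3]
dup  → [7, 3, 3]
7    → [7, 3, 3, 7]
rot  → [7, 3, 7, 3]
+    → [7, 3, 10]
*    → [7, 30]
-    → [-23]
1    → [-23, 1]
1    → [-23, 1, 1]
*    → [-23, 1]
-    → [-24]
-6   → [-24, -6]
+    → [-30]
dup  → [-30, -30]
0    → [-30, -30, 0]
*    → [-30, 0]
drop → [-30]
dup  → [-30, -30]
swap → [-30, -30]
1    → [-30, -30, 1]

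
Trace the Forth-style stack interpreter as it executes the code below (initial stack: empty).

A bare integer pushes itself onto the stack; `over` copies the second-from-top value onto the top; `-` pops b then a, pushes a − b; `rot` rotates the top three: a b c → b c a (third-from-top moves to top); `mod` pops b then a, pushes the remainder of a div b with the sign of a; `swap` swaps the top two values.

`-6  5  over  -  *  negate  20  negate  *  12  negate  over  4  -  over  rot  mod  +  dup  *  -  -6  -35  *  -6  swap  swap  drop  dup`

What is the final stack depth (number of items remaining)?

3

-6     : [-6]
5      : [-6, 5]
over   : [-6, 5, -6]
-      : [-6, 11]
*      : [-66]
negate : [66]
20     : [66, 20]
negate : [66, -20]
*      : [-1320]
12     : [-1320, 12]
negate : [-1320, -12]
over   : [-1320, -12, -1320]
4      : [-1320, -12, -1320, 4]
-      : [-1320, -12, -1324]
over   : [-1320, -12, -1324, -12]
rot    : [-1320, -1324, -12, -12]
mod    : [-1320, -1324, 0]
+      : [-1320, -1324]
dup    : [-1320, -1324, -1324]
*      : [-1320, 1752976]
-      : [-1754296]
-6     : [-1754296, -6]
-35    : [-1754296, -6, -35]
*      : [-1754296, 210]
-6     : [-1754296, 210, -6]
swap   : [-1754296, -6, 210]
swap   : [-1754296, 210, -6]
drop   : [-1754296, 210]
dup    : [-1754296, 210, 210]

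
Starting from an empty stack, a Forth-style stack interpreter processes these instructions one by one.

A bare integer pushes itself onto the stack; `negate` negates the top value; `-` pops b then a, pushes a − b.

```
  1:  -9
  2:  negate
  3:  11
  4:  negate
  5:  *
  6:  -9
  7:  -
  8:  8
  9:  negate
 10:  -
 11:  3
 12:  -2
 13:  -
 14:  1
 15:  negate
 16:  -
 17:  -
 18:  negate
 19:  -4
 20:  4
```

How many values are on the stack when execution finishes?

3

-9     : -9
negate : 9
11     : 9 11
negate : 9 -11
*      : -99
-9     : -99 -9
-      : -90
8      : -90 8
negate : -90 -8
-      : -82
3      : -82 3
-2     : -82 3 -2
-      : -82 5
1      : -82 5 1
negate : -82 5 -1
-      : -82 6
-      : -88
negate : 88
-4     : 88 -4
4      : 88 -4 4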